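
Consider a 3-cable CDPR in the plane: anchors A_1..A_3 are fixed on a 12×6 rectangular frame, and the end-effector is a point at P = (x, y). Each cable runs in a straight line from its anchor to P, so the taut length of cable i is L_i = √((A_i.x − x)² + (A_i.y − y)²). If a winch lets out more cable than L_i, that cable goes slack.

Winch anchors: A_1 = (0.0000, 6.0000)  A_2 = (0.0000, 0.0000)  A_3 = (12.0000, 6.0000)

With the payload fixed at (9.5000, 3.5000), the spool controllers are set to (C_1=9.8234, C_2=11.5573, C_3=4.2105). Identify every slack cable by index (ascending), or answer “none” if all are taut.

cable 1: L_1 = ‖A_1−P‖ = 9.8234;  C_1 = 9.8234 → taut
cable 2: L_2 = ‖A_2−P‖ = 10.1242;  C_2 = 11.5573 → slack
cable 3: L_3 = ‖A_3−P‖ = 3.5355;  C_3 = 4.2105 → slack

2, 3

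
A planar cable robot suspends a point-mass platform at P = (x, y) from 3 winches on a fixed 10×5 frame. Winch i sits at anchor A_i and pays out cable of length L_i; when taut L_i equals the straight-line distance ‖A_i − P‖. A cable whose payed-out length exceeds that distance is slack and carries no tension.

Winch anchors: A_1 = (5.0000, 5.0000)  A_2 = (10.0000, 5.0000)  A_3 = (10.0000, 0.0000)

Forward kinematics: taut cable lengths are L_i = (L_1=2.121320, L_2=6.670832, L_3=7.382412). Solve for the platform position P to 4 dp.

expand ‖A_i−P‖²=L_i² and subtract eq 1 (k_i ≔ ‖A_i‖²−L_i²)
k_1 = 25.0000+25.0000−4.5000 = 45.5000
eq1−eq2 → [-10.0000  0.0000]·P = -35.0000
eq1−eq3 → [-10.0000  10.0000]·P = 0.0000
2×2 solve → P = (3.5000, 3.5000)

(3.5000, 3.5000)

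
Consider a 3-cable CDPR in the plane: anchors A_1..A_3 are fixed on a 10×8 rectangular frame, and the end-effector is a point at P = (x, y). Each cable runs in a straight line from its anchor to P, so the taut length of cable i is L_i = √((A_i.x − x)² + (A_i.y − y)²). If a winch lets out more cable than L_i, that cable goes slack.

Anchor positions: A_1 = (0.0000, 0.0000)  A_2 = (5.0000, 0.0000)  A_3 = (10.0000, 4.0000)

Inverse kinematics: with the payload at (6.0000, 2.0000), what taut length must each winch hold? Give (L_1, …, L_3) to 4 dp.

L_1: Δ = A_1−P = (-6.0000, -2.0000) → ‖Δ‖ = √40.0000 = 6.3246
L_2: Δ = A_2−P = (-1.0000, -2.0000) → ‖Δ‖ = √5.0000 = 2.2361
L_3: Δ = A_3−P = (4.0000, 2.0000) → ‖Δ‖ = √20.0000 = 4.4721

(6.3246, 2.2361, 4.4721)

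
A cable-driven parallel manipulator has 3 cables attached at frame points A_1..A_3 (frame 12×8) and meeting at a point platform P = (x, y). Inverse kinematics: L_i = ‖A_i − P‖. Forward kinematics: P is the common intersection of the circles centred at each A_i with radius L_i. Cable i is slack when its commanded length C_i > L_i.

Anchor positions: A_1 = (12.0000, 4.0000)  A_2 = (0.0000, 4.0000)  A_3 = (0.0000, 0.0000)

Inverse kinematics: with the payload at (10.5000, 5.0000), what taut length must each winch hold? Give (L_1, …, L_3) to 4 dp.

L_1: Δ = A_1−P = (1.5000, -1.0000) → ‖Δ‖ = √3.2500 = 1.8028
L_2: Δ = A_2−P = (-10.5000, -1.0000) → ‖Δ‖ = √111.2500 = 10.5475
L_3: Δ = A_3−P = (-10.5000, -5.0000) → ‖Δ‖ = √135.2500 = 11.6297

(1.8028, 10.5475, 11.6297)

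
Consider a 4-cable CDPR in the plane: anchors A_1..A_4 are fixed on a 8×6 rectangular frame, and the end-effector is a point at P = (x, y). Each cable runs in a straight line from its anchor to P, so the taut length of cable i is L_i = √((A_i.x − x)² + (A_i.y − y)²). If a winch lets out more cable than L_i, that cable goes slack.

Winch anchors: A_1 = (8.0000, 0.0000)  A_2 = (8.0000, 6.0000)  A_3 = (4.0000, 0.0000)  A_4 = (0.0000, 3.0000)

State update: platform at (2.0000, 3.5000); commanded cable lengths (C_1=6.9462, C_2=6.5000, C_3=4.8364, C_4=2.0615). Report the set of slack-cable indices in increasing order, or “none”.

3

i=1: geometric 6.9462 vs commanded 6.9462 ⇒ taut
i=2: geometric 6.5000 vs commanded 6.5000 ⇒ taut
i=3: geometric 4.0311 vs commanded 4.8364 ⇒ slack
i=4: geometric 2.0616 vs commanded 2.0615 ⇒ taut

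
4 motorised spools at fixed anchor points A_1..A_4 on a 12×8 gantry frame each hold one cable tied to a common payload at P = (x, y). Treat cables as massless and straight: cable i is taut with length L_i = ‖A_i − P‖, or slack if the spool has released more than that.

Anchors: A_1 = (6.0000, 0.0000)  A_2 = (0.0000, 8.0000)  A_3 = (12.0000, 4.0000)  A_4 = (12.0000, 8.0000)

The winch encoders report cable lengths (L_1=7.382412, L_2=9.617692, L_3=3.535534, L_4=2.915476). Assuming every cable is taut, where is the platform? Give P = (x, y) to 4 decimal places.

expand ‖A_i−P‖²=L_i² and subtract eq 1 (q_i ≔ ‖A_i‖²−L_i²)
q_1 = 36.0000+0.0000−54.5000 = -18.5000
eq1−eq2 → [12.0000  -16.0000]·P = 10.0000
eq1−eq3 → [-12.0000  -8.0000]·P = -166.0000
eq1−eq4 → [-12.0000  -16.0000]·P = -218.0000
2×2 solve → P = (9.5000, 6.5000)
check cable 4: ‖A_4−P‖² = 8.5000 ≈ L_4² = 8.5000 ✓

(9.5000, 6.5000)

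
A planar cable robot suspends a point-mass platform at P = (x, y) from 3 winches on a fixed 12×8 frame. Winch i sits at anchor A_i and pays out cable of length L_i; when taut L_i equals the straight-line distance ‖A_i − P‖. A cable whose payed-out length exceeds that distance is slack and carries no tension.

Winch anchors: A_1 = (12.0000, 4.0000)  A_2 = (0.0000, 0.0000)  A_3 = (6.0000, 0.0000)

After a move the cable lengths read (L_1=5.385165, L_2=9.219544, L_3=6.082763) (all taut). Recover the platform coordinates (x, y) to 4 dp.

(7.0000, 6.0000)

expand ‖A_i−P‖²=L_i² and subtract eq 1 (k_i ≔ ‖A_i‖²−L_i²)
k_1 = 144.0000+16.0000−29.0000 = 131.0000
eq1−eq2 → [24.0000  8.0000]·P = 216.0000
eq1−eq3 → [12.0000  8.0000]·P = 132.0000
2×2 solve → P = (7.0000, 6.0000)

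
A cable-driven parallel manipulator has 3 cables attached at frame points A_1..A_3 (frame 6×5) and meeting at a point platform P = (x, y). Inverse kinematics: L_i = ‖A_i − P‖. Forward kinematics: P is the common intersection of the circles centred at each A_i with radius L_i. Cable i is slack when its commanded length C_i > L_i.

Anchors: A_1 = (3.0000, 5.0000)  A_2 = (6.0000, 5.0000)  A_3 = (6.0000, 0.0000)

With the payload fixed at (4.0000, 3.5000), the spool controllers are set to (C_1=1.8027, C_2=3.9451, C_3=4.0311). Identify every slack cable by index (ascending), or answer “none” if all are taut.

cable 1: L_1 = ‖A_1−P‖ = 1.8028;  C_1 = 1.8027 → taut
cable 2: L_2 = ‖A_2−P‖ = 2.5000;  C_2 = 3.9451 → slack
cable 3: L_3 = ‖A_3−P‖ = 4.0311;  C_3 = 4.0311 → taut

2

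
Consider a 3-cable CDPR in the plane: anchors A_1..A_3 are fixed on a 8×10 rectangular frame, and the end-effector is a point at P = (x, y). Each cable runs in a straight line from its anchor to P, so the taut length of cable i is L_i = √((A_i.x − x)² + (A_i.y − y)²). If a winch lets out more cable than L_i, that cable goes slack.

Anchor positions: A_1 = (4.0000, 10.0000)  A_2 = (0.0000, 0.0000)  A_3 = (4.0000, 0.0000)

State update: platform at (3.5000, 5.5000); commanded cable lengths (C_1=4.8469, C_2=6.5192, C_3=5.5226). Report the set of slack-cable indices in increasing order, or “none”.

cable 1: L_1 = ‖A_1−P‖ = 4.5277;  C_1 = 4.8469 → slack
cable 2: L_2 = ‖A_2−P‖ = 6.5192;  C_2 = 6.5192 → taut
cable 3: L_3 = ‖A_3−P‖ = 5.5227;  C_3 = 5.5226 → taut

1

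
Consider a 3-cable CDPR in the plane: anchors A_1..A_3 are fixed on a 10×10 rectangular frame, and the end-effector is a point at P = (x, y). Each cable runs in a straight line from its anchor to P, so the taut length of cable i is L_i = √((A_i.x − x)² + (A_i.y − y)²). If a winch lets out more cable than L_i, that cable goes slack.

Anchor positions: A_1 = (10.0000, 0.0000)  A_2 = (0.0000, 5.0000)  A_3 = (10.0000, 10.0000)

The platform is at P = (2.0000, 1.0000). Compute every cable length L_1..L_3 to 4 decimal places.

L_1: Δ = A_1−P = (8.0000, -1.0000) → ‖Δ‖ = √65.0000 = 8.0623
L_2: Δ = A_2−P = (-2.0000, 4.0000) → ‖Δ‖ = √20.0000 = 4.4721
L_3: Δ = A_3−P = (8.0000, 9.0000) → ‖Δ‖ = √145.0000 = 12.0416

(8.0623, 4.4721, 12.0416)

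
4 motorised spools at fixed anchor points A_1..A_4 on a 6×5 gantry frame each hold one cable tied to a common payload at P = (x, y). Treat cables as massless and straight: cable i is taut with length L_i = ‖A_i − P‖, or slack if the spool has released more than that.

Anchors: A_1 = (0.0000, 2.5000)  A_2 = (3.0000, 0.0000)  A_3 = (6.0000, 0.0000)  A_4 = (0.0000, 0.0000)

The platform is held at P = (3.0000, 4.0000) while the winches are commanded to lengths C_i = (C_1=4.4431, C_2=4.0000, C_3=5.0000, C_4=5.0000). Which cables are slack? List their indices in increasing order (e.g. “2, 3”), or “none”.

cable 1: √((-3.0000)²+(-1.5000)²)=3.3541, C_1=4.4431: slack
cable 2: √((0.0000)²+(-4.0000)²)=4.0000, C_2=4.0000: taut
cable 3: √((3.0000)²+(-4.0000)²)=5.0000, C_3=5.0000: taut
cable 4: √((-3.0000)²+(-4.0000)²)=5.0000, C_4=5.0000: taut

1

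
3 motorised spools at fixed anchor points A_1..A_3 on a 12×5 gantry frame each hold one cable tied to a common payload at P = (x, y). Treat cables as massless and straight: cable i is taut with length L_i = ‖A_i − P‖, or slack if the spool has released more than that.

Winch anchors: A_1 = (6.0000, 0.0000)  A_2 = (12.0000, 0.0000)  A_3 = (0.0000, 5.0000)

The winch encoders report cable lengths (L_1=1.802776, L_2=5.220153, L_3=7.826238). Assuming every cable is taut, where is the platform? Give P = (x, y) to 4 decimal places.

circle eqns → linear via eq_j − eq_1; set q_j = A_j·A_j − L_j²
q_1 = 36.0000+0.0000−3.2500 = 32.7500
-12.0000·x + 0.0000·y = q_1−q_2 = -84.0000
12.0000·x − 10.0000·y = q_1−q_3 = 69.0000
solve first two rows → x=7.0000, y=1.5000

(7.0000, 1.5000)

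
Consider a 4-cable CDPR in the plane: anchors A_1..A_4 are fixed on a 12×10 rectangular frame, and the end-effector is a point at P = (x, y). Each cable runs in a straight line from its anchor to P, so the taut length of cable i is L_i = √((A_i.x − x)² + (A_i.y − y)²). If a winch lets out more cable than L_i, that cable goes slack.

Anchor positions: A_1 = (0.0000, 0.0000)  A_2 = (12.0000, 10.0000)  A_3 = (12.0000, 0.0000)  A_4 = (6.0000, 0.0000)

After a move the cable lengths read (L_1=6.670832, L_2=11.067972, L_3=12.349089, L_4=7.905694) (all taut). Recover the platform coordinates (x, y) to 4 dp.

(1.5000, 6.5000)

each cable: (A_i−P)·(A_i−P) = L_i²; let q_i = ‖A_i‖²−L_i²
q_1 = 0.0000+0.0000−44.5000 = -44.5000
row 1: -24.0000x − 20.0000y = -166.0000  (q_2=121.5000)
row 2: -24.0000x + 0.0000y = -36.0000  (q_3=-8.5000)
row 3: -12.0000x + 0.0000y = -18.0000  (q_4=-26.5000)
Cramer on rows 1–2 → x = 1.5000, y = 6.5000
check cable 4: ‖A_4−P‖² = 62.5000 ≈ L_4² = 62.5000 ✓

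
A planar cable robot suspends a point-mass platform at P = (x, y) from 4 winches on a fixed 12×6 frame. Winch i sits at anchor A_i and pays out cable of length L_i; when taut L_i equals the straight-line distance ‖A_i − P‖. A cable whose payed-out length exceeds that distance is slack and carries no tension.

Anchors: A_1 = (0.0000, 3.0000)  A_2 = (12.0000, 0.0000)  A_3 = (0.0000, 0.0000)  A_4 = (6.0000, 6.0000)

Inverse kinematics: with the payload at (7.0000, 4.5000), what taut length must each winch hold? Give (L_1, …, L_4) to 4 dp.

(7.1589, 6.7268, 8.3217, 1.8028)

L_1: Δ = A_1−P = (-7.0000, -1.5000) → ‖Δ‖ = √51.2500 = 7.1589
L_2: Δ = A_2−P = (5.0000, -4.5000) → ‖Δ‖ = √45.2500 = 6.7268
L_3: Δ = A_3−P = (-7.0000, -4.5000) → ‖Δ‖ = √69.2500 = 8.3217
L_4: Δ = A_4−P = (-1.0000, 1.5000) → ‖Δ‖ = √3.2500 = 1.8028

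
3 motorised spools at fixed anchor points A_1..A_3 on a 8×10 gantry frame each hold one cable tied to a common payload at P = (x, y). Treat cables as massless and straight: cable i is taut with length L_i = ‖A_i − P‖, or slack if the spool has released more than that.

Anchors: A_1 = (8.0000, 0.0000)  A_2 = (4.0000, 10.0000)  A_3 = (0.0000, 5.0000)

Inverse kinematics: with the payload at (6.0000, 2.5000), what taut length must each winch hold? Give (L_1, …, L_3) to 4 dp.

L_1: Δ = A_1−P = (2.0000, -2.5000) → ‖Δ‖ = √10.2500 = 3.2016
L_2: Δ = A_2−P = (-2.0000, 7.5000) → ‖Δ‖ = √60.2500 = 7.7621
L_3: Δ = A_3−P = (-6.0000, 2.5000) → ‖Δ‖ = √42.2500 = 6.5000

(3.2016, 7.7621, 6.5000)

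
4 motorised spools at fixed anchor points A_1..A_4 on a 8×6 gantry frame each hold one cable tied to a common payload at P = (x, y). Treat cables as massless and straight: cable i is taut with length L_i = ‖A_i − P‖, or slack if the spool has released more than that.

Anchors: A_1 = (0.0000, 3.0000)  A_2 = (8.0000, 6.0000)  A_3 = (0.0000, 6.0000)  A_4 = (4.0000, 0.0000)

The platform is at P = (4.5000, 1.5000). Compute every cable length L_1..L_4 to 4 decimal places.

(4.7434, 5.7009, 6.3640, 1.5811)

L_1 = √((0.0000−4.5000)² + (3.0000−1.5000)²) = 4.7434
L_2 = √((8.0000−4.5000)² + (6.0000−1.5000)²) = 5.7009
L_3 = √((0.0000−4.5000)² + (6.0000−1.5000)²) = 6.3640
L_4 = √((4.0000−4.5000)² + (0.0000−1.5000)²) = 1.5811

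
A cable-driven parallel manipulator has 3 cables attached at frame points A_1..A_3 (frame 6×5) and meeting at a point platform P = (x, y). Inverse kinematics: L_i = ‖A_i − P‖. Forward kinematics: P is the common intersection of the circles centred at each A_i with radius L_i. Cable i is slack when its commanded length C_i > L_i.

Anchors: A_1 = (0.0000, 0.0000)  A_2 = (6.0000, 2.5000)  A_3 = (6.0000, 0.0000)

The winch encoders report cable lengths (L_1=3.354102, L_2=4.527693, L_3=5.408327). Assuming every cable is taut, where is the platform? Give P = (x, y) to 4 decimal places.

(1.5000, 3.0000)

circle eqns → linear via eq_j − eq_1; set q_j = A_j·A_j − L_j²
q_1 = 0.0000+0.0000−11.2500 = -11.2500
-12.0000·x − 5.0000·y = q_1−q_2 = -33.0000
-12.0000·x + 0.0000·y = q_1−q_3 = -18.0000
solve first two rows → x=1.5000, y=3.0000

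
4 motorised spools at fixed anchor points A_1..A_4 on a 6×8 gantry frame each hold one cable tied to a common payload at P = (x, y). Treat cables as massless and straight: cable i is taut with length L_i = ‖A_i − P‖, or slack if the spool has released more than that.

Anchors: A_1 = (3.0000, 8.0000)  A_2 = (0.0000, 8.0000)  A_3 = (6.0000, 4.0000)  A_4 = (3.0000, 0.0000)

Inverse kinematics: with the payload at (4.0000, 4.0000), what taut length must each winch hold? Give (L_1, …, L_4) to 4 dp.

L_1: Δ = A_1−P = (-1.0000, 4.0000) → ‖Δ‖ = √17.0000 = 4.1231
L_2: Δ = A_2−P = (-4.0000, 4.0000) → ‖Δ‖ = √32.0000 = 5.6569
L_3: Δ = A_3−P = (2.0000, 0.0000) → ‖Δ‖ = √4.0000 = 2.0000
L_4: Δ = A_4−P = (-1.0000, -4.0000) → ‖Δ‖ = √17.0000 = 4.1231

(4.1231, 5.6569, 2.0000, 4.1231)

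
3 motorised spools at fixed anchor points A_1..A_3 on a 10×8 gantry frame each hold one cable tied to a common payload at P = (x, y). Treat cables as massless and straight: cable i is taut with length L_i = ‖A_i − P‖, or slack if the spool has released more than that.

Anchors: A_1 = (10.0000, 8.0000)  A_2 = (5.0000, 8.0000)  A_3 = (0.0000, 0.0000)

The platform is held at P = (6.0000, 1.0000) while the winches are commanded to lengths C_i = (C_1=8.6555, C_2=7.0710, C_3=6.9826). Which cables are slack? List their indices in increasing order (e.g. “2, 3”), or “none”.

i=1: geometric 8.0623 vs commanded 8.6555 ⇒ slack
i=2: geometric 7.0711 vs commanded 7.0710 ⇒ taut
i=3: geometric 6.0828 vs commanded 6.9826 ⇒ slack

1, 3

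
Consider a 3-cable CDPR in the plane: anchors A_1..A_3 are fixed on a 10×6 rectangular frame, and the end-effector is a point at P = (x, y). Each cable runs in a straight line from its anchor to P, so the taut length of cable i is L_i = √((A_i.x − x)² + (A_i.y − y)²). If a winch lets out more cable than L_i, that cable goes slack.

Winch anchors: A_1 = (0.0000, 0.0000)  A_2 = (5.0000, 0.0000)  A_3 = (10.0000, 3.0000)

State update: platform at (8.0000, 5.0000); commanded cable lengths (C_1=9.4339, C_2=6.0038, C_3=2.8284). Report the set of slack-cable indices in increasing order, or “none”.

i=1: geometric 9.4340 vs commanded 9.4339 ⇒ taut
i=2: geometric 5.8310 vs commanded 6.0038 ⇒ slack
i=3: geometric 2.8284 vs commanded 2.8284 ⇒ taut

2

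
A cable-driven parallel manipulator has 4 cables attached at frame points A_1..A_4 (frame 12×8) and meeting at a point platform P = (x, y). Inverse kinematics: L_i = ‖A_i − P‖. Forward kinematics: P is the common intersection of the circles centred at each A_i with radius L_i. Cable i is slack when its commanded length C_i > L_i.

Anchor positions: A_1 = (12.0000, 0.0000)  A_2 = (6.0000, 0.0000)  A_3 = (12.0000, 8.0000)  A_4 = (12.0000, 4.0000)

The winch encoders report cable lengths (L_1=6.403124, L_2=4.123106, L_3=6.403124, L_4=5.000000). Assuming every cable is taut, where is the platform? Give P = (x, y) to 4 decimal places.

expand ‖A_i−P‖²=L_i² and subtract eq 1 (q_i ≔ ‖A_i‖²−L_i²)
q_1 = 144.0000+0.0000−41.0000 = 103.0000
eq1−eq2 → [12.0000  0.0000]·P = 84.0000
eq1−eq3 → [0.0000  -16.0000]·P = -64.0000
eq1−eq4 → [0.0000  -8.0000]·P = -32.0000
2×2 solve → P = (7.0000, 4.0000)
check cable 4: ‖A_4−P‖² = 25.0000 ≈ L_4² = 25.0000 ✓

(7.0000, 4.0000)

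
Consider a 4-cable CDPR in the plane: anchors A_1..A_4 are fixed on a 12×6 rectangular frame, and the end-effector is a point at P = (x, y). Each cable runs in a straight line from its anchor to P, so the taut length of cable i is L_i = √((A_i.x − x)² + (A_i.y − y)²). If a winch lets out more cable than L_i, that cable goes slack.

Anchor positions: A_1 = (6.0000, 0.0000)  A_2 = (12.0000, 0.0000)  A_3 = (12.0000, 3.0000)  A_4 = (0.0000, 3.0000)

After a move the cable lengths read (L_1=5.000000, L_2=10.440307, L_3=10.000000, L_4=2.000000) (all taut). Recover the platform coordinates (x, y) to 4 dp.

(2.0000, 3.0000)

expand ‖A_i−P‖²=L_i² and subtract eq 1 (q_i ≔ ‖A_i‖²−L_i²)
q_1 = 36.0000+0.0000−25.0000 = 11.0000
eq1−eq2 → [-12.0000  0.0000]·P = -24.0000
eq1−eq3 → [-12.0000  -6.0000]·P = -42.0000
eq1−eq4 → [12.0000  -6.0000]·P = 6.0000
2×2 solve → P = (2.0000, 3.0000)
check cable 4: ‖A_4−P‖² = 4.0000 ≈ L_4² = 4.0000 ✓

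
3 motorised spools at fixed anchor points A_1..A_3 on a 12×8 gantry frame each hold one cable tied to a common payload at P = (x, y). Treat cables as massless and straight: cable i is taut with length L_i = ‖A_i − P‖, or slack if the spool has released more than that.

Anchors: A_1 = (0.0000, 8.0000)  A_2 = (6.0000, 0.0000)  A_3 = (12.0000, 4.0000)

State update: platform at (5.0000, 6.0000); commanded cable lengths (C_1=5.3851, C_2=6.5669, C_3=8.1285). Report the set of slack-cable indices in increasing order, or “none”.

cable 1: √((-5.0000)²+(2.0000)²)=5.3852, C_1=5.3851: taut
cable 2: √((1.0000)²+(-6.0000)²)=6.0828, C_2=6.5669: slack
cable 3: √((7.0000)²+(-2.0000)²)=7.2801, C_3=8.1285: slack

2, 3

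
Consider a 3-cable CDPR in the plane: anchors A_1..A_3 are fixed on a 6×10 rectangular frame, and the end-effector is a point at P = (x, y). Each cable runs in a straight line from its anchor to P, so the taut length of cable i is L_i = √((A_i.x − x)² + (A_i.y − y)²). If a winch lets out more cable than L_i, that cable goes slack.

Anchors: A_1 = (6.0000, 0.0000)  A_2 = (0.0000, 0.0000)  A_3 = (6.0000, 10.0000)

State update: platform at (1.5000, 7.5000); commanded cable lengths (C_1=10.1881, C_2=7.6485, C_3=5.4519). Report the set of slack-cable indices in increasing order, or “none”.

1, 3

cable 1: L_1 = ‖A_1−P‖ = 8.7464;  C_1 = 10.1881 → slack
cable 2: L_2 = ‖A_2−P‖ = 7.6485;  C_2 = 7.6485 → taut
cable 3: L_3 = ‖A_3−P‖ = 5.1478;  C_3 = 5.4519 → slack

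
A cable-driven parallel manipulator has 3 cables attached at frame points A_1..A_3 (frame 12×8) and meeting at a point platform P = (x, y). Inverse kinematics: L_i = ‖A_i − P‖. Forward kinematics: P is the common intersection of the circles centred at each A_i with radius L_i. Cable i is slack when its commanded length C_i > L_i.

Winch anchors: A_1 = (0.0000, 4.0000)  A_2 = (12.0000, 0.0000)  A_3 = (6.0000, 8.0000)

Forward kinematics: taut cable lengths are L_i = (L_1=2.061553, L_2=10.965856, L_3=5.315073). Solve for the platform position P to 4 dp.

circle eqns → linear via eq_j − eq_1; set c_j = A_j·A_j − L_j²
c_1 = 0.0000+16.0000−4.2500 = 11.7500
-24.0000·x + 8.0000·y = c_1−c_2 = -12.0000
-12.0000·x − 8.0000·y = c_1−c_3 = -60.0000
solve first two rows → x=2.0000, y=4.5000

(2.0000, 4.5000)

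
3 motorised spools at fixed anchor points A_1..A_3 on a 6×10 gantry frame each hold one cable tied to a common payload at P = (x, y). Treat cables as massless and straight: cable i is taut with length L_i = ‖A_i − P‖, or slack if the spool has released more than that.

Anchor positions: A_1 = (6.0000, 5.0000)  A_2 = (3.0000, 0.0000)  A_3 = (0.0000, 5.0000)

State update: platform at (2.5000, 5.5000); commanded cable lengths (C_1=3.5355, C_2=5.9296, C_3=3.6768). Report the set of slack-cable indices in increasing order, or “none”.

2, 3

i=1: geometric 3.5355 vs commanded 3.5355 ⇒ taut
i=2: geometric 5.5227 vs commanded 5.9296 ⇒ slack
i=3: geometric 2.5495 vs commanded 3.6768 ⇒ slack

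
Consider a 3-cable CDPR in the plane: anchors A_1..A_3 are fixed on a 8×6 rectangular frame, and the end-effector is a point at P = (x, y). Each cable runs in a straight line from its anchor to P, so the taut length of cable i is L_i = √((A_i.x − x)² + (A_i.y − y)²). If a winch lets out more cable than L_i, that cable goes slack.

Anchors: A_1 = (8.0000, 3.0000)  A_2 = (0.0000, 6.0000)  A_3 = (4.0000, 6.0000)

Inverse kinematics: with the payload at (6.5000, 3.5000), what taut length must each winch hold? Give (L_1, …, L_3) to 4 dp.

(1.5811, 6.9642, 3.5355)

L_1 = √((8.0000−6.5000)² + (3.0000−3.5000)²) = 1.5811
L_2 = √((0.0000−6.5000)² + (6.0000−3.5000)²) = 6.9642
L_3 = √((4.0000−6.5000)² + (6.0000−3.5000)²) = 3.5355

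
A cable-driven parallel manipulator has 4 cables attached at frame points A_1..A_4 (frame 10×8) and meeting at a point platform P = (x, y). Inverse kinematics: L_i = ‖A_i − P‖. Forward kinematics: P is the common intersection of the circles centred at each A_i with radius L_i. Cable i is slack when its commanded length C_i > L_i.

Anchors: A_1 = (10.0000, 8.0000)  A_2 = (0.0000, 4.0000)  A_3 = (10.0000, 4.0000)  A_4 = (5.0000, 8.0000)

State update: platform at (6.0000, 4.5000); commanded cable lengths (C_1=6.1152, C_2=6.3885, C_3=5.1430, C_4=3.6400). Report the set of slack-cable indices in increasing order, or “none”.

cable 1: √((4.0000)²+(3.5000)²)=5.3151, C_1=6.1152: slack
cable 2: √((-6.0000)²+(-0.5000)²)=6.0208, C_2=6.3885: slack
cable 3: √((4.0000)²+(-0.5000)²)=4.0311, C_3=5.1430: slack
cable 4: √((-1.0000)²+(3.5000)²)=3.6401, C_4=3.6400: taut

1, 2, 3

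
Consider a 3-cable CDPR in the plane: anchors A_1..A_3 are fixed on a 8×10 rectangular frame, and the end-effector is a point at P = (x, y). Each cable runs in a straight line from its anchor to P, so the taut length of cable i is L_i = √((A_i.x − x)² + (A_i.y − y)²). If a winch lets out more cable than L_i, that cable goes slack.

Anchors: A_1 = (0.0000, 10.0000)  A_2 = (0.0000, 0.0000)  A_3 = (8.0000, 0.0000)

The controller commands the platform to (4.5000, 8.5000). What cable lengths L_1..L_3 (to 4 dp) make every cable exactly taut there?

cable 1: Δx=-4.5000, Δy=1.5000; L_1 = √(Δx²+Δy²) = 4.7434
cable 2: Δx=-4.5000, Δy=-8.5000; L_2 = √(Δx²+Δy²) = 9.6177
cable 3: Δx=3.5000, Δy=-8.5000; L_3 = √(Δx²+Δy²) = 9.1924

(4.7434, 9.6177, 9.1924)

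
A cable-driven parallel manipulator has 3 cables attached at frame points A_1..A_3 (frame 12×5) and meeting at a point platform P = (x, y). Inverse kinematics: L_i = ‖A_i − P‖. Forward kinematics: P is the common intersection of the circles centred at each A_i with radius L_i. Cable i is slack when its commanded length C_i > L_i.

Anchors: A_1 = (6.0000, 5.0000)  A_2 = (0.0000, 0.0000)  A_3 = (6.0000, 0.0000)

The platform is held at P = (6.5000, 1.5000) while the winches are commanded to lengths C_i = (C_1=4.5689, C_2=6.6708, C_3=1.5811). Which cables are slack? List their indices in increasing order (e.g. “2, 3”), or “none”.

i=1: geometric 3.5355 vs commanded 4.5689 ⇒ slack
i=2: geometric 6.6708 vs commanded 6.6708 ⇒ taut
i=3: geometric 1.5811 vs commanded 1.5811 ⇒ taut

1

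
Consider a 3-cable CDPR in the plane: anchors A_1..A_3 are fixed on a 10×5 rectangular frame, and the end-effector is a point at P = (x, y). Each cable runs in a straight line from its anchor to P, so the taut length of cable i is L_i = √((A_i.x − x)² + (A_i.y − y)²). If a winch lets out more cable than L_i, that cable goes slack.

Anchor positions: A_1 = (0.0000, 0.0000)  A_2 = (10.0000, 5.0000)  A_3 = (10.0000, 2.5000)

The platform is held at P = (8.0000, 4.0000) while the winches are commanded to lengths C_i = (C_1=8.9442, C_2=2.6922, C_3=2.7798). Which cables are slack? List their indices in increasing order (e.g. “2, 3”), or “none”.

cable 1: √((-8.0000)²+(-4.0000)²)=8.9443, C_1=8.9442: taut
cable 2: √((2.0000)²+(1.0000)²)=2.2361, C_2=2.6922: slack
cable 3: √((2.0000)²+(-1.5000)²)=2.5000, C_3=2.7798: slack

2, 3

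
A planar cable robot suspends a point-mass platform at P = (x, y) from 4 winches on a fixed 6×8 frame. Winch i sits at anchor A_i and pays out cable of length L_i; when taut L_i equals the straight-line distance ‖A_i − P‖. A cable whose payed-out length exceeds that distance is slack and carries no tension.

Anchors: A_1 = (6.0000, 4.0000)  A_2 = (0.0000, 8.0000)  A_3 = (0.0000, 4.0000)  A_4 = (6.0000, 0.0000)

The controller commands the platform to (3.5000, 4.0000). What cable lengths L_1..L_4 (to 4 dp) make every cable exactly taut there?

L_1 = √((6.0000−3.5000)² + (4.0000−4.0000)²) = 2.5000
L_2 = √((0.0000−3.5000)² + (8.0000−4.0000)²) = 5.3151
L_3 = √((0.0000−3.5000)² + (4.0000−4.0000)²) = 3.5000
L_4 = √((6.0000−3.5000)² + (0.0000−4.0000)²) = 4.7170

(2.5000, 5.3151, 3.5000, 4.7170)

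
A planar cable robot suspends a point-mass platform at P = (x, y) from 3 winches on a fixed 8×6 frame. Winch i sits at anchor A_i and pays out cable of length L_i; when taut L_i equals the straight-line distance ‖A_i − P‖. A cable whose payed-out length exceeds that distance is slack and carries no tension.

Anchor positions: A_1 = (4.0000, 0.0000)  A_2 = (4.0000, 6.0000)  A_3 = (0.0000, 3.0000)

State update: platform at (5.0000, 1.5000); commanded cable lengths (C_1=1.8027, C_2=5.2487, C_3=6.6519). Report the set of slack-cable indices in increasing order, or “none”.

cable 1: √((-1.0000)²+(-1.5000)²)=1.8028, C_1=1.8027: taut
cable 2: √((-1.0000)²+(4.5000)²)=4.6098, C_2=5.2487: slack
cable 3: √((-5.0000)²+(1.5000)²)=5.2202, C_3=6.6519: slack

2, 3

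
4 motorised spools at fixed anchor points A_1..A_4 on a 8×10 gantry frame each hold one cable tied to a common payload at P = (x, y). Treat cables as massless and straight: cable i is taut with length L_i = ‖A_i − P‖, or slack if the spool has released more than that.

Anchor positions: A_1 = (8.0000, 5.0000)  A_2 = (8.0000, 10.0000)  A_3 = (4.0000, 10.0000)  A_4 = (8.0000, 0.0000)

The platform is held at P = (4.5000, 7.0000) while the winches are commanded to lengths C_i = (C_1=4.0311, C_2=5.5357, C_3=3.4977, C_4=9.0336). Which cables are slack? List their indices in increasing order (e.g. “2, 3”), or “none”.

2, 3, 4

cable 1: √((3.5000)²+(-2.0000)²)=4.0311, C_1=4.0311: taut
cable 2: √((3.5000)²+(3.0000)²)=4.6098, C_2=5.5357: slack
cable 3: √((-0.5000)²+(3.0000)²)=3.0414, C_3=3.4977: slack
cable 4: √((3.5000)²+(-7.0000)²)=7.8262, C_4=9.0336: slack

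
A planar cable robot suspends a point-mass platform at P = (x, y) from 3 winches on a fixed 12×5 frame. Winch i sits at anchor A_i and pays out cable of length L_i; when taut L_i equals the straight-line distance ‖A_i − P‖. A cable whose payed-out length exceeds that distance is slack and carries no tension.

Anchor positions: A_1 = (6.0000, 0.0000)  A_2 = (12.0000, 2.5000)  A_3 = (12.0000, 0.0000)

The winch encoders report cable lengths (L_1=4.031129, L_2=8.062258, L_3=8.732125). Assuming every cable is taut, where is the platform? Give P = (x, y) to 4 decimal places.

circle eqns → linear via eq_j − eq_1; set k_j = A_j·A_j − L_j²
k_1 = 36.0000+0.0000−16.2500 = 19.7500
-12.0000·x − 5.0000·y = k_1−k_2 = -65.5000
-12.0000·x + 0.0000·y = k_1−k_3 = -48.0000
solve first two rows → x=4.0000, y=3.5000

(4.0000, 3.5000)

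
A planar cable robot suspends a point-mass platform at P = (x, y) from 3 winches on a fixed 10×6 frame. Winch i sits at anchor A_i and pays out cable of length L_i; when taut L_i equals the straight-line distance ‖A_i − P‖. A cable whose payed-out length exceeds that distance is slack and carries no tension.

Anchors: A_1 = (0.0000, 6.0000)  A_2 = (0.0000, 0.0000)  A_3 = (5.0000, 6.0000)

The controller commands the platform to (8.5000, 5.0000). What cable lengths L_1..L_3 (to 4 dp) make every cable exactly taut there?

(8.5586, 9.8615, 3.6401)

L_1: Δ = A_1−P = (-8.5000, 1.0000) → ‖Δ‖ = √73.2500 = 8.5586
L_2: Δ = A_2−P = (-8.5000, -5.0000) → ‖Δ‖ = √97.2500 = 9.8615
L_3: Δ = A_3−P = (-3.5000, 1.0000) → ‖Δ‖ = √13.2500 = 3.6401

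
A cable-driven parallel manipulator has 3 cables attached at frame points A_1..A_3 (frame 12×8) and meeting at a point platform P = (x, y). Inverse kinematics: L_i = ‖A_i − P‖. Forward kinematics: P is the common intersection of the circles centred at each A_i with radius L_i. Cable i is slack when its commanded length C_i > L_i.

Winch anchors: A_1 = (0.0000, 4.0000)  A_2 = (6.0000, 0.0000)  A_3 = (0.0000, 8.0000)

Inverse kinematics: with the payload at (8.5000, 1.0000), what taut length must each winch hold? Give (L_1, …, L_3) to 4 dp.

cable 1: Δx=-8.5000, Δy=3.0000; L_1 = √(Δx²+Δy²) = 9.0139
cable 2: Δx=-2.5000, Δy=-1.0000; L_2 = √(Δx²+Δy²) = 2.6926
cable 3: Δx=-8.5000, Δy=7.0000; L_3 = √(Δx²+Δy²) = 11.0114

(9.0139, 2.6926, 11.0114)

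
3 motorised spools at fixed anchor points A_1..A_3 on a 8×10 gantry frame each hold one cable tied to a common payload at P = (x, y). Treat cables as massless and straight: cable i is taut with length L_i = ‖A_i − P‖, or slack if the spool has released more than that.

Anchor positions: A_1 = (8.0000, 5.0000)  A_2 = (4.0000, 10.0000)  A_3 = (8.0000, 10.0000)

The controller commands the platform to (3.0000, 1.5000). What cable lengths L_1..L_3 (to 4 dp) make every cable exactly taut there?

L_1: Δ = A_1−P = (5.0000, 3.5000) → ‖Δ‖ = √37.2500 = 6.1033
L_2: Δ = A_2−P = (1.0000, 8.5000) → ‖Δ‖ = √73.2500 = 8.5586
L_3: Δ = A_3−P = (5.0000, 8.5000) → ‖Δ‖ = √97.2500 = 9.8615

(6.1033, 8.5586, 9.8615)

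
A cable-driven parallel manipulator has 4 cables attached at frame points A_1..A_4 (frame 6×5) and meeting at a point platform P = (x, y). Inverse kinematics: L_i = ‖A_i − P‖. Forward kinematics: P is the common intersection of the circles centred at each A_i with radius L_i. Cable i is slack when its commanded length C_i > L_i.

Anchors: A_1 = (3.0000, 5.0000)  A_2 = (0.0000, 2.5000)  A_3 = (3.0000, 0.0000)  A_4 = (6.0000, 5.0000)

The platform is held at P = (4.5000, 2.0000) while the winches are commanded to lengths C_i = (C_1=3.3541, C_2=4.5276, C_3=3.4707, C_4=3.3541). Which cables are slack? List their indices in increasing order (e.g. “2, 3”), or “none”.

i=1: geometric 3.3541 vs commanded 3.3541 ⇒ taut
i=2: geometric 4.5277 vs commanded 4.5276 ⇒ taut
i=3: geometric 2.5000 vs commanded 3.4707 ⇒ slack
i=4: geometric 3.3541 vs commanded 3.3541 ⇒ taut

3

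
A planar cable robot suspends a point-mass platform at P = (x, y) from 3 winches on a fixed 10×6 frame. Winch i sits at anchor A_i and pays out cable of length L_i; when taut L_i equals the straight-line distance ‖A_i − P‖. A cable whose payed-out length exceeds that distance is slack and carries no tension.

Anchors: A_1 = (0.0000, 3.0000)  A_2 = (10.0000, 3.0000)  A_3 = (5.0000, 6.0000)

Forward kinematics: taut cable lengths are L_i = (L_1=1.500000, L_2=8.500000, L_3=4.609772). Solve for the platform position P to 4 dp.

each cable: (A_i−P)·(A_i−P) = L_i²; let q_i = ‖A_i‖²−L_i²
q_1 = 0.0000+9.0000−2.2500 = 6.7500
row 1: -20.0000x + 0.0000y = -30.0000  (q_2=36.7500)
row 2: -10.0000x − 6.0000y = -33.0000  (q_3=39.7500)
Cramer on rows 1–2 → x = 1.5000, y = 3.0000

(1.5000, 3.0000)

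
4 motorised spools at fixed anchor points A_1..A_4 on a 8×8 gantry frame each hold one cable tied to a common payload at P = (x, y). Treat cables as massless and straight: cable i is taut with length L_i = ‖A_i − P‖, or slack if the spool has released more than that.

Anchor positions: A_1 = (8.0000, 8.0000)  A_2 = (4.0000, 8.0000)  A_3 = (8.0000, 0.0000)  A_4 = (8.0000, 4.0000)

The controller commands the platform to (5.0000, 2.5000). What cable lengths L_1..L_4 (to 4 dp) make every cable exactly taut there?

(6.2650, 5.5902, 3.9051, 3.3541)

cable 1: Δx=3.0000, Δy=5.5000; L_1 = √(Δx²+Δy²) = 6.2650
cable 2: Δx=-1.0000, Δy=5.5000; L_2 = √(Δx²+Δy²) = 5.5902
cable 3: Δx=3.0000, Δy=-2.5000; L_3 = √(Δx²+Δy²) = 3.9051
cable 4: Δx=3.0000, Δy=1.5000; L_4 = √(Δx²+Δy²) = 3.3541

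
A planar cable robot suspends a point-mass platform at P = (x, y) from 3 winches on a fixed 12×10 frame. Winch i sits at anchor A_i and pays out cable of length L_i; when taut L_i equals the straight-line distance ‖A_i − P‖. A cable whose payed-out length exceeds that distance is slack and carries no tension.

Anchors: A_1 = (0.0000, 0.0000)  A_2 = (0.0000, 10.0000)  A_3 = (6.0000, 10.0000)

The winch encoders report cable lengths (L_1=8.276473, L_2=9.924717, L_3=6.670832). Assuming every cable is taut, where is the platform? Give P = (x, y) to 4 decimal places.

circle eqns → linear via eq_j − eq_1; set q_j = A_j·A_j − L_j²
q_1 = 0.0000+0.0000−68.5000 = -68.5000
0.0000·x − 20.0000·y = q_1−q_2 = -70.0000
-12.0000·x − 20.0000·y = q_1−q_3 = -160.0000
solve first two rows → x=7.5000, y=3.5000

(7.5000, 3.5000)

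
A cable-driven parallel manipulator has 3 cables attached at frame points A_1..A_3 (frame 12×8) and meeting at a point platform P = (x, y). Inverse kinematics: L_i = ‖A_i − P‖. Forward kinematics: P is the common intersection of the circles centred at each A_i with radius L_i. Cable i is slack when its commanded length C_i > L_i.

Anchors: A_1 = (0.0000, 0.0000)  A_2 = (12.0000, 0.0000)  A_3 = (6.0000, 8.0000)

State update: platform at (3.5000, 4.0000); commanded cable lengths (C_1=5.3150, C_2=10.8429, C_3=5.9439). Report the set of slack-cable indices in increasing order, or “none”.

2, 3

i=1: geometric 5.3151 vs commanded 5.3150 ⇒ taut
i=2: geometric 9.3941 vs commanded 10.8429 ⇒ slack
i=3: geometric 4.7170 vs commanded 5.9439 ⇒ slack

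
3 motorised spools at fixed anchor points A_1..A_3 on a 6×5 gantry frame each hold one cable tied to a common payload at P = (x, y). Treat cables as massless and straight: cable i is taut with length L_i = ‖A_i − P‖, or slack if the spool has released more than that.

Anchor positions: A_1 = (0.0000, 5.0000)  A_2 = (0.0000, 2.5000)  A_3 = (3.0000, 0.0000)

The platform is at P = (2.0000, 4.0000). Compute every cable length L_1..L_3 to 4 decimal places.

(2.2361, 2.5000, 4.1231)

cable 1: Δx=-2.0000, Δy=1.0000; L_1 = √(Δx²+Δy²) = 2.2361
cable 2: Δx=-2.0000, Δy=-1.5000; L_2 = √(Δx²+Δy²) = 2.5000
cable 3: Δx=1.0000, Δy=-4.0000; L_3 = √(Δx²+Δy²) = 4.1231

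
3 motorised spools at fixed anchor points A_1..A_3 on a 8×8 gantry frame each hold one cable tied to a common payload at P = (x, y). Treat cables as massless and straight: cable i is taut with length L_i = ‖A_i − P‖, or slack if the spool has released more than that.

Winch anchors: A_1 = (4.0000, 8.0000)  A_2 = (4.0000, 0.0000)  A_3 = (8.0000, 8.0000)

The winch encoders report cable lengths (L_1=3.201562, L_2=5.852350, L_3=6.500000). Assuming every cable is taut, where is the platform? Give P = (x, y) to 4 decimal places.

circle eqns → linear via eq_j − eq_1; set q_j = A_j·A_j − L_j²
q_1 = 16.0000+64.0000−10.2500 = 69.7500
0.0000·x + 16.0000·y = q_1−q_2 = 88.0000
-8.0000·x + 0.0000·y = q_1−q_3 = -16.0000
solve first two rows → x=2.0000, y=5.5000

(2.0000, 5.5000)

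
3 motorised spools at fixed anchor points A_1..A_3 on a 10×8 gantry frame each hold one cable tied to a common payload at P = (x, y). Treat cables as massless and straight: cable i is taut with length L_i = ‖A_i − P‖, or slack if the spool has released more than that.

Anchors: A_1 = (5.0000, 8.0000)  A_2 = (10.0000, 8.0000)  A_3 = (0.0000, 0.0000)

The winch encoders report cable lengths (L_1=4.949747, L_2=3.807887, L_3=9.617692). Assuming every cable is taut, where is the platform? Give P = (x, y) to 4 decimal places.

circle eqns → linear via eq_j − eq_1; set k_j = A_j·A_j − L_j²
k_1 = 25.0000+64.0000−24.5000 = 64.5000
-10.0000·x + 0.0000·y = k_1−k_2 = -85.0000
10.0000·x + 16.0000·y = k_1−k_3 = 157.0000
solve first two rows → x=8.5000, y=4.5000

(8.5000, 4.5000)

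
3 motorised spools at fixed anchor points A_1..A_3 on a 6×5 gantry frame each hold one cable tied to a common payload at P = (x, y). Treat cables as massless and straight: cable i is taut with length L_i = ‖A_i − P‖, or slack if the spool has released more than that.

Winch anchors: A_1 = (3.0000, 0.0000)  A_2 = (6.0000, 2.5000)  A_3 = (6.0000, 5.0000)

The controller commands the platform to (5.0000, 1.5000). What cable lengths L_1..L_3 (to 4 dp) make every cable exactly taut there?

(2.5000, 1.4142, 3.6401)

cable 1: Δx=-2.0000, Δy=-1.5000; L_1 = √(Δx²+Δy²) = 2.5000
cable 2: Δx=1.0000, Δy=1.0000; L_2 = √(Δx²+Δy²) = 1.4142
cable 3: Δx=1.0000, Δy=3.5000; L_3 = √(Δx²+Δy²) = 3.6401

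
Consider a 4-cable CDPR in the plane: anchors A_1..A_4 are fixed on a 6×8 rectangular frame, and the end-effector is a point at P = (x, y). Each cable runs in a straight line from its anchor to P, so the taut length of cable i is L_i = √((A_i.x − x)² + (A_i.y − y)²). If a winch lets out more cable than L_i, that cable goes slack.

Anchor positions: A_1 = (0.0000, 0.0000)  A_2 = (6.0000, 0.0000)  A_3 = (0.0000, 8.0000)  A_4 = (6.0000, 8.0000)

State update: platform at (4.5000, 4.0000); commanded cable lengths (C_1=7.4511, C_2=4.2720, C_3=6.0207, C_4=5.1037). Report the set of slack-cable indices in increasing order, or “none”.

i=1: geometric 6.0208 vs commanded 7.4511 ⇒ slack
i=2: geometric 4.2720 vs commanded 4.2720 ⇒ taut
i=3: geometric 6.0208 vs commanded 6.0207 ⇒ taut
i=4: geometric 4.2720 vs commanded 5.1037 ⇒ slack

1, 4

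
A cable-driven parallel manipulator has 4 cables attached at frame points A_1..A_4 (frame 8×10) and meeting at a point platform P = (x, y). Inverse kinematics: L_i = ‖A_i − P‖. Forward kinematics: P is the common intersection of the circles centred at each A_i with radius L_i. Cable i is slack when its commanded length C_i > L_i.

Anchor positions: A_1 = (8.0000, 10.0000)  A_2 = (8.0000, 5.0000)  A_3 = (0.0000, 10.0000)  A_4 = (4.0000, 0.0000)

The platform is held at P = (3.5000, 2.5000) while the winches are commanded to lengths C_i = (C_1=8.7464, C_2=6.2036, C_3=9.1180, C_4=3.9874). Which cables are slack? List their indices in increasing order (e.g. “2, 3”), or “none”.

2, 3, 4

cable 1: L_1 = ‖A_1−P‖ = 8.7464;  C_1 = 8.7464 → taut
cable 2: L_2 = ‖A_2−P‖ = 5.1478;  C_2 = 6.2036 → slack
cable 3: L_3 = ‖A_3−P‖ = 8.2765;  C_3 = 9.1180 → slack
cable 4: L_4 = ‖A_4−P‖ = 2.5495;  C_4 = 3.9874 → slack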